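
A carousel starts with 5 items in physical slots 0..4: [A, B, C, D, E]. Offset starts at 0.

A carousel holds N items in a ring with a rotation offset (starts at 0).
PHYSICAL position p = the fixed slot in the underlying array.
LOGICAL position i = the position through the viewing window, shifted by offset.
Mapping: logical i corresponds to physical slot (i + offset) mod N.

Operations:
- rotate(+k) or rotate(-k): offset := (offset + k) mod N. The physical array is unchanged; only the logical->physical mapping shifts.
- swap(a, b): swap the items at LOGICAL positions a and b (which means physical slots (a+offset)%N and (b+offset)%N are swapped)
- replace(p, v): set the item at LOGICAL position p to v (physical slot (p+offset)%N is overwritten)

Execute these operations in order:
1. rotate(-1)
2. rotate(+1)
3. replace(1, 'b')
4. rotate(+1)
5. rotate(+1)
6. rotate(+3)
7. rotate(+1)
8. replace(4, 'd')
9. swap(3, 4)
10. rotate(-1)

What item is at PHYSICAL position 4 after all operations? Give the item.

Answer: d

Derivation:
After op 1 (rotate(-1)): offset=4, physical=[A,B,C,D,E], logical=[E,A,B,C,D]
After op 2 (rotate(+1)): offset=0, physical=[A,B,C,D,E], logical=[A,B,C,D,E]
After op 3 (replace(1, 'b')): offset=0, physical=[A,b,C,D,E], logical=[A,b,C,D,E]
After op 4 (rotate(+1)): offset=1, physical=[A,b,C,D,E], logical=[b,C,D,E,A]
After op 5 (rotate(+1)): offset=2, physical=[A,b,C,D,E], logical=[C,D,E,A,b]
After op 6 (rotate(+3)): offset=0, physical=[A,b,C,D,E], logical=[A,b,C,D,E]
After op 7 (rotate(+1)): offset=1, physical=[A,b,C,D,E], logical=[b,C,D,E,A]
After op 8 (replace(4, 'd')): offset=1, physical=[d,b,C,D,E], logical=[b,C,D,E,d]
After op 9 (swap(3, 4)): offset=1, physical=[E,b,C,D,d], logical=[b,C,D,d,E]
After op 10 (rotate(-1)): offset=0, physical=[E,b,C,D,d], logical=[E,b,C,D,d]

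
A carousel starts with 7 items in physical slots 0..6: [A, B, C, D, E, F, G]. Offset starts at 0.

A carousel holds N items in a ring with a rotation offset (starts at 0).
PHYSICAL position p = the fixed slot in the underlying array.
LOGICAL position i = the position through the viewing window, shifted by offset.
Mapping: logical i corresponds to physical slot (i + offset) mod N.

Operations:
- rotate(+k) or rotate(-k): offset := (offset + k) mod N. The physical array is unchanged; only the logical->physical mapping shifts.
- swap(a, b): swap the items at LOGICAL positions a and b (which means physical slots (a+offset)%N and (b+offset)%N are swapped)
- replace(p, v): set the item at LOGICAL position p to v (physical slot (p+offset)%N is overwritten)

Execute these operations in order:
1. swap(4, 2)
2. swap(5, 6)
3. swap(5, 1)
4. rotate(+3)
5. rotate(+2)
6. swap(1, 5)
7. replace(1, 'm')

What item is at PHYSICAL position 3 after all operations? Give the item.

After op 1 (swap(4, 2)): offset=0, physical=[A,B,E,D,C,F,G], logical=[A,B,E,D,C,F,G]
After op 2 (swap(5, 6)): offset=0, physical=[A,B,E,D,C,G,F], logical=[A,B,E,D,C,G,F]
After op 3 (swap(5, 1)): offset=0, physical=[A,G,E,D,C,B,F], logical=[A,G,E,D,C,B,F]
After op 4 (rotate(+3)): offset=3, physical=[A,G,E,D,C,B,F], logical=[D,C,B,F,A,G,E]
After op 5 (rotate(+2)): offset=5, physical=[A,G,E,D,C,B,F], logical=[B,F,A,G,E,D,C]
After op 6 (swap(1, 5)): offset=5, physical=[A,G,E,F,C,B,D], logical=[B,D,A,G,E,F,C]
After op 7 (replace(1, 'm')): offset=5, physical=[A,G,E,F,C,B,m], logical=[B,m,A,G,E,F,C]

Answer: F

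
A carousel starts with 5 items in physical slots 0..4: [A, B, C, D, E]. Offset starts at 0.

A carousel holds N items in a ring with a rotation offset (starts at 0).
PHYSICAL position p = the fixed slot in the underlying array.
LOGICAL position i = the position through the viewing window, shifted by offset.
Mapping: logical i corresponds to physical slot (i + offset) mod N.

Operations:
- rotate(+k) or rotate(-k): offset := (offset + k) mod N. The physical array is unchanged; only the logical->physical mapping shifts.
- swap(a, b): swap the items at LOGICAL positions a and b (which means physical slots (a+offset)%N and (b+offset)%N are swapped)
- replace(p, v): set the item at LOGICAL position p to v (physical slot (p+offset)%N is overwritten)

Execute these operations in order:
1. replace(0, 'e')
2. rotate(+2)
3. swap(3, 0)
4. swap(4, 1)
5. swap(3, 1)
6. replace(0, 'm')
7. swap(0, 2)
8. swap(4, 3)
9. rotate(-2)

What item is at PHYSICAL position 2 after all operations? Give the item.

Answer: E

Derivation:
After op 1 (replace(0, 'e')): offset=0, physical=[e,B,C,D,E], logical=[e,B,C,D,E]
After op 2 (rotate(+2)): offset=2, physical=[e,B,C,D,E], logical=[C,D,E,e,B]
After op 3 (swap(3, 0)): offset=2, physical=[C,B,e,D,E], logical=[e,D,E,C,B]
After op 4 (swap(4, 1)): offset=2, physical=[C,D,e,B,E], logical=[e,B,E,C,D]
After op 5 (swap(3, 1)): offset=2, physical=[B,D,e,C,E], logical=[e,C,E,B,D]
After op 6 (replace(0, 'm')): offset=2, physical=[B,D,m,C,E], logical=[m,C,E,B,D]
After op 7 (swap(0, 2)): offset=2, physical=[B,D,E,C,m], logical=[E,C,m,B,D]
After op 8 (swap(4, 3)): offset=2, physical=[D,B,E,C,m], logical=[E,C,m,D,B]
After op 9 (rotate(-2)): offset=0, physical=[D,B,E,C,m], logical=[D,B,E,C,m]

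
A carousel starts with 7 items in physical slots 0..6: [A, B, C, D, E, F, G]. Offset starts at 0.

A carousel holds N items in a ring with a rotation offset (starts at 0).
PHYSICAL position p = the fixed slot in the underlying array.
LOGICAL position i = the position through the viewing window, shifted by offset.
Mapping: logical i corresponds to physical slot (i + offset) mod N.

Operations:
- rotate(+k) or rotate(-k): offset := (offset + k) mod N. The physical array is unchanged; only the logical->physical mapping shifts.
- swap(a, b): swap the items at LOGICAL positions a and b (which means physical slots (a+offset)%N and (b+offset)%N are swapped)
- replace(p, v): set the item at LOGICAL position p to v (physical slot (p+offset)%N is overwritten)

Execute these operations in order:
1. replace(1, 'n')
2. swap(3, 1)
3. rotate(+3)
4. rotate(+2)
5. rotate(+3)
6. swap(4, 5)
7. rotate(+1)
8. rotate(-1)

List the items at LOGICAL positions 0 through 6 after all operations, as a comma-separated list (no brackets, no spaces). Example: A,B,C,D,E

Answer: D,C,n,E,G,F,A

Derivation:
After op 1 (replace(1, 'n')): offset=0, physical=[A,n,C,D,E,F,G], logical=[A,n,C,D,E,F,G]
After op 2 (swap(3, 1)): offset=0, physical=[A,D,C,n,E,F,G], logical=[A,D,C,n,E,F,G]
After op 3 (rotate(+3)): offset=3, physical=[A,D,C,n,E,F,G], logical=[n,E,F,G,A,D,C]
After op 4 (rotate(+2)): offset=5, physical=[A,D,C,n,E,F,G], logical=[F,G,A,D,C,n,E]
After op 5 (rotate(+3)): offset=1, physical=[A,D,C,n,E,F,G], logical=[D,C,n,E,F,G,A]
After op 6 (swap(4, 5)): offset=1, physical=[A,D,C,n,E,G,F], logical=[D,C,n,E,G,F,A]
After op 7 (rotate(+1)): offset=2, physical=[A,D,C,n,E,G,F], logical=[C,n,E,G,F,A,D]
After op 8 (rotate(-1)): offset=1, physical=[A,D,C,n,E,G,F], logical=[D,C,n,E,G,F,A]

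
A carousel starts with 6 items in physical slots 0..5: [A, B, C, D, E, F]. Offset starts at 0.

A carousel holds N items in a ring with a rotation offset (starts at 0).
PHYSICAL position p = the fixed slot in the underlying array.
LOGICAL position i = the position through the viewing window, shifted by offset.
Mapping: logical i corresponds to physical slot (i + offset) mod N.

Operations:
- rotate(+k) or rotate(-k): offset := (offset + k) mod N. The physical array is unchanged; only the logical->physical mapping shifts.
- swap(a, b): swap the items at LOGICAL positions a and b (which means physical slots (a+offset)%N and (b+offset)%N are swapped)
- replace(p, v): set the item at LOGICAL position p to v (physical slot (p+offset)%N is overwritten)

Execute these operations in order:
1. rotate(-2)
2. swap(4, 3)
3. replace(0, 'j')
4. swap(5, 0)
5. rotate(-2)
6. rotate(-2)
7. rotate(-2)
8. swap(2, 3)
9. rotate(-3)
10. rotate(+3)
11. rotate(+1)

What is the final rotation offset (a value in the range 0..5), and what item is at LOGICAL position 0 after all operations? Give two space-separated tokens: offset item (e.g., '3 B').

Answer: 5 F

Derivation:
After op 1 (rotate(-2)): offset=4, physical=[A,B,C,D,E,F], logical=[E,F,A,B,C,D]
After op 2 (swap(4, 3)): offset=4, physical=[A,C,B,D,E,F], logical=[E,F,A,C,B,D]
After op 3 (replace(0, 'j')): offset=4, physical=[A,C,B,D,j,F], logical=[j,F,A,C,B,D]
After op 4 (swap(5, 0)): offset=4, physical=[A,C,B,j,D,F], logical=[D,F,A,C,B,j]
After op 5 (rotate(-2)): offset=2, physical=[A,C,B,j,D,F], logical=[B,j,D,F,A,C]
After op 6 (rotate(-2)): offset=0, physical=[A,C,B,j,D,F], logical=[A,C,B,j,D,F]
After op 7 (rotate(-2)): offset=4, physical=[A,C,B,j,D,F], logical=[D,F,A,C,B,j]
After op 8 (swap(2, 3)): offset=4, physical=[C,A,B,j,D,F], logical=[D,F,C,A,B,j]
After op 9 (rotate(-3)): offset=1, physical=[C,A,B,j,D,F], logical=[A,B,j,D,F,C]
After op 10 (rotate(+3)): offset=4, physical=[C,A,B,j,D,F], logical=[D,F,C,A,B,j]
After op 11 (rotate(+1)): offset=5, physical=[C,A,B,j,D,F], logical=[F,C,A,B,j,D]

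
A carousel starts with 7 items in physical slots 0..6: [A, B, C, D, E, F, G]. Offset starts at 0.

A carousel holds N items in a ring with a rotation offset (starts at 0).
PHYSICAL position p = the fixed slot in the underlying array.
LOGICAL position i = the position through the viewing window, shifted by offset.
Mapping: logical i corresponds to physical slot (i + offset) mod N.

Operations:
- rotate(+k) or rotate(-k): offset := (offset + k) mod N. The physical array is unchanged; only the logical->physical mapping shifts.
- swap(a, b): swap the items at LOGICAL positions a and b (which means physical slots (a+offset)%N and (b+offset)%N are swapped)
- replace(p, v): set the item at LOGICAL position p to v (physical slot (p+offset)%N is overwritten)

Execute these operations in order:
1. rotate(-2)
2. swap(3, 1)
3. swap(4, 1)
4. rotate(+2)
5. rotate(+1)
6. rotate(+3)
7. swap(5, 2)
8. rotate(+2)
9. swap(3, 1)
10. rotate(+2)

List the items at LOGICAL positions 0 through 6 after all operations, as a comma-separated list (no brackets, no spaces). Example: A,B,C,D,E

Answer: G,A,D,E,F,B,C

Derivation:
After op 1 (rotate(-2)): offset=5, physical=[A,B,C,D,E,F,G], logical=[F,G,A,B,C,D,E]
After op 2 (swap(3, 1)): offset=5, physical=[A,G,C,D,E,F,B], logical=[F,B,A,G,C,D,E]
After op 3 (swap(4, 1)): offset=5, physical=[A,G,B,D,E,F,C], logical=[F,C,A,G,B,D,E]
After op 4 (rotate(+2)): offset=0, physical=[A,G,B,D,E,F,C], logical=[A,G,B,D,E,F,C]
After op 5 (rotate(+1)): offset=1, physical=[A,G,B,D,E,F,C], logical=[G,B,D,E,F,C,A]
After op 6 (rotate(+3)): offset=4, physical=[A,G,B,D,E,F,C], logical=[E,F,C,A,G,B,D]
After op 7 (swap(5, 2)): offset=4, physical=[A,G,C,D,E,F,B], logical=[E,F,B,A,G,C,D]
After op 8 (rotate(+2)): offset=6, physical=[A,G,C,D,E,F,B], logical=[B,A,G,C,D,E,F]
After op 9 (swap(3, 1)): offset=6, physical=[C,G,A,D,E,F,B], logical=[B,C,G,A,D,E,F]
After op 10 (rotate(+2)): offset=1, physical=[C,G,A,D,E,F,B], logical=[G,A,D,E,F,B,C]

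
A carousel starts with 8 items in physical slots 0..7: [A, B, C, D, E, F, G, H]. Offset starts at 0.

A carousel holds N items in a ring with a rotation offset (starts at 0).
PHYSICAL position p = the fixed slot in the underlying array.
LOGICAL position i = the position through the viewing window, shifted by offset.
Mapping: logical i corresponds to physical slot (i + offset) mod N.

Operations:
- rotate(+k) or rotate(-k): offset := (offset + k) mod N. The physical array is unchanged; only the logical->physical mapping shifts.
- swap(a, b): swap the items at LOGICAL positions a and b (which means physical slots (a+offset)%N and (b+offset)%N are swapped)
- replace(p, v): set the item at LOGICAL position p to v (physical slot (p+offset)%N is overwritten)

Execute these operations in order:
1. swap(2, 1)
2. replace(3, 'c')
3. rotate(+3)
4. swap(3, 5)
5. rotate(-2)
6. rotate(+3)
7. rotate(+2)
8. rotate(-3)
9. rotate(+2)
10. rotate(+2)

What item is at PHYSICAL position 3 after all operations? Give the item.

After op 1 (swap(2, 1)): offset=0, physical=[A,C,B,D,E,F,G,H], logical=[A,C,B,D,E,F,G,H]
After op 2 (replace(3, 'c')): offset=0, physical=[A,C,B,c,E,F,G,H], logical=[A,C,B,c,E,F,G,H]
After op 3 (rotate(+3)): offset=3, physical=[A,C,B,c,E,F,G,H], logical=[c,E,F,G,H,A,C,B]
After op 4 (swap(3, 5)): offset=3, physical=[G,C,B,c,E,F,A,H], logical=[c,E,F,A,H,G,C,B]
After op 5 (rotate(-2)): offset=1, physical=[G,C,B,c,E,F,A,H], logical=[C,B,c,E,F,A,H,G]
After op 6 (rotate(+3)): offset=4, physical=[G,C,B,c,E,F,A,H], logical=[E,F,A,H,G,C,B,c]
After op 7 (rotate(+2)): offset=6, physical=[G,C,B,c,E,F,A,H], logical=[A,H,G,C,B,c,E,F]
After op 8 (rotate(-3)): offset=3, physical=[G,C,B,c,E,F,A,H], logical=[c,E,F,A,H,G,C,B]
After op 9 (rotate(+2)): offset=5, physical=[G,C,B,c,E,F,A,H], logical=[F,A,H,G,C,B,c,E]
After op 10 (rotate(+2)): offset=7, physical=[G,C,B,c,E,F,A,H], logical=[H,G,C,B,c,E,F,A]

Answer: c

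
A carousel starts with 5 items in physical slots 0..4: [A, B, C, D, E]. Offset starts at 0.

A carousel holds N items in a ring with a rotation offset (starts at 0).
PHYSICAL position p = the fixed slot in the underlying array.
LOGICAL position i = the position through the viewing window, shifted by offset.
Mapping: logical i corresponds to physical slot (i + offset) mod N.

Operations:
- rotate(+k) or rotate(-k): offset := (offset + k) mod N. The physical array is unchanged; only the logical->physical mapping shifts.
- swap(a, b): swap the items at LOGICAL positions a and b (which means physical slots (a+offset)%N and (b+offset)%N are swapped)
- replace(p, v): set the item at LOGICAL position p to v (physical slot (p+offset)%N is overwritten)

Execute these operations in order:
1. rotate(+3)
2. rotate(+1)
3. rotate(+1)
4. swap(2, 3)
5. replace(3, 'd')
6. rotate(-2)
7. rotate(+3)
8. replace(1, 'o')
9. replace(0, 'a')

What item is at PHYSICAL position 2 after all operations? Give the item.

After op 1 (rotate(+3)): offset=3, physical=[A,B,C,D,E], logical=[D,E,A,B,C]
After op 2 (rotate(+1)): offset=4, physical=[A,B,C,D,E], logical=[E,A,B,C,D]
After op 3 (rotate(+1)): offset=0, physical=[A,B,C,D,E], logical=[A,B,C,D,E]
After op 4 (swap(2, 3)): offset=0, physical=[A,B,D,C,E], logical=[A,B,D,C,E]
After op 5 (replace(3, 'd')): offset=0, physical=[A,B,D,d,E], logical=[A,B,D,d,E]
After op 6 (rotate(-2)): offset=3, physical=[A,B,D,d,E], logical=[d,E,A,B,D]
After op 7 (rotate(+3)): offset=1, physical=[A,B,D,d,E], logical=[B,D,d,E,A]
After op 8 (replace(1, 'o')): offset=1, physical=[A,B,o,d,E], logical=[B,o,d,E,A]
After op 9 (replace(0, 'a')): offset=1, physical=[A,a,o,d,E], logical=[a,o,d,E,A]

Answer: o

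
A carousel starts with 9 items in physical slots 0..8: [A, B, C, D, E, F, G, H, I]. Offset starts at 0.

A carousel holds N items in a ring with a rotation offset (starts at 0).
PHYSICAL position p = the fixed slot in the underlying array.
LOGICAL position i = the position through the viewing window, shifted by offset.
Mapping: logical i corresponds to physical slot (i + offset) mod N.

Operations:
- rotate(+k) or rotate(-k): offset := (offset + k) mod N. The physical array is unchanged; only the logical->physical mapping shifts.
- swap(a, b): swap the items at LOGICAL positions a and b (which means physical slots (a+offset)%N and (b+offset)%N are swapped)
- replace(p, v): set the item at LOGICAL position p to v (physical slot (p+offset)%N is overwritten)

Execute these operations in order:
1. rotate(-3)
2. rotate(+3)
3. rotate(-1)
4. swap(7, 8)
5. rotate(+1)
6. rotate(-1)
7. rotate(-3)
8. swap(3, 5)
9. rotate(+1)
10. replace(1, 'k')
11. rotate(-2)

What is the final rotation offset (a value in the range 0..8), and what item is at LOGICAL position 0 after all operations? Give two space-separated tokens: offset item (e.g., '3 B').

Answer: 4 E

Derivation:
After op 1 (rotate(-3)): offset=6, physical=[A,B,C,D,E,F,G,H,I], logical=[G,H,I,A,B,C,D,E,F]
After op 2 (rotate(+3)): offset=0, physical=[A,B,C,D,E,F,G,H,I], logical=[A,B,C,D,E,F,G,H,I]
After op 3 (rotate(-1)): offset=8, physical=[A,B,C,D,E,F,G,H,I], logical=[I,A,B,C,D,E,F,G,H]
After op 4 (swap(7, 8)): offset=8, physical=[A,B,C,D,E,F,H,G,I], logical=[I,A,B,C,D,E,F,H,G]
After op 5 (rotate(+1)): offset=0, physical=[A,B,C,D,E,F,H,G,I], logical=[A,B,C,D,E,F,H,G,I]
After op 6 (rotate(-1)): offset=8, physical=[A,B,C,D,E,F,H,G,I], logical=[I,A,B,C,D,E,F,H,G]
After op 7 (rotate(-3)): offset=5, physical=[A,B,C,D,E,F,H,G,I], logical=[F,H,G,I,A,B,C,D,E]
After op 8 (swap(3, 5)): offset=5, physical=[A,I,C,D,E,F,H,G,B], logical=[F,H,G,B,A,I,C,D,E]
After op 9 (rotate(+1)): offset=6, physical=[A,I,C,D,E,F,H,G,B], logical=[H,G,B,A,I,C,D,E,F]
After op 10 (replace(1, 'k')): offset=6, physical=[A,I,C,D,E,F,H,k,B], logical=[H,k,B,A,I,C,D,E,F]
After op 11 (rotate(-2)): offset=4, physical=[A,I,C,D,E,F,H,k,B], logical=[E,F,H,k,B,A,I,C,D]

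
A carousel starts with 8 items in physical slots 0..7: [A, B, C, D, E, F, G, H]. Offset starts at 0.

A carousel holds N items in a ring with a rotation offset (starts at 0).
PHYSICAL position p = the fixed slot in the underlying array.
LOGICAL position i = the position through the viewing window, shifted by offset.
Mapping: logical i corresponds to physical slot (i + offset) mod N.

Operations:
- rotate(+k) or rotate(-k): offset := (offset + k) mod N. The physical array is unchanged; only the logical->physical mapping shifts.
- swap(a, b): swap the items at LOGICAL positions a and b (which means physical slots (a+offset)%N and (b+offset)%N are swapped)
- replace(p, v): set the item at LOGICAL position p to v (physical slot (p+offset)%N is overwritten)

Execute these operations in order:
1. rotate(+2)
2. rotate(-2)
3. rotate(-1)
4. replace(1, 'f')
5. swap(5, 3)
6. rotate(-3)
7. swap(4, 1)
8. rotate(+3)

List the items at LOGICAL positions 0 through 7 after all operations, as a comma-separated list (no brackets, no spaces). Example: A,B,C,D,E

Answer: H,F,B,E,D,C,f,G

Derivation:
After op 1 (rotate(+2)): offset=2, physical=[A,B,C,D,E,F,G,H], logical=[C,D,E,F,G,H,A,B]
After op 2 (rotate(-2)): offset=0, physical=[A,B,C,D,E,F,G,H], logical=[A,B,C,D,E,F,G,H]
After op 3 (rotate(-1)): offset=7, physical=[A,B,C,D,E,F,G,H], logical=[H,A,B,C,D,E,F,G]
After op 4 (replace(1, 'f')): offset=7, physical=[f,B,C,D,E,F,G,H], logical=[H,f,B,C,D,E,F,G]
After op 5 (swap(5, 3)): offset=7, physical=[f,B,E,D,C,F,G,H], logical=[H,f,B,E,D,C,F,G]
After op 6 (rotate(-3)): offset=4, physical=[f,B,E,D,C,F,G,H], logical=[C,F,G,H,f,B,E,D]
After op 7 (swap(4, 1)): offset=4, physical=[F,B,E,D,C,f,G,H], logical=[C,f,G,H,F,B,E,D]
After op 8 (rotate(+3)): offset=7, physical=[F,B,E,D,C,f,G,H], logical=[H,F,B,E,D,C,f,G]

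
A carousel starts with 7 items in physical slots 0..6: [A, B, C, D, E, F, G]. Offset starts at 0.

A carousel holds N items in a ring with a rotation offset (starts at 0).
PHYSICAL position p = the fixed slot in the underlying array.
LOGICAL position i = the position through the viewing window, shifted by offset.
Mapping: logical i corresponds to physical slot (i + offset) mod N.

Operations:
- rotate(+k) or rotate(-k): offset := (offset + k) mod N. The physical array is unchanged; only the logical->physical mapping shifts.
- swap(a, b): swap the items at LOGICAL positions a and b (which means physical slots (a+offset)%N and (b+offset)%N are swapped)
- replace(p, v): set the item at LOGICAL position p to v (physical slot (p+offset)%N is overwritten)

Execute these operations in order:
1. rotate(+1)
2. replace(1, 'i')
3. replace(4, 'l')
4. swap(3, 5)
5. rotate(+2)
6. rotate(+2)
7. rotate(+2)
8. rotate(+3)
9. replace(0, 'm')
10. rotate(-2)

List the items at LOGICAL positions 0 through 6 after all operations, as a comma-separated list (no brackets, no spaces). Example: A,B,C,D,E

Answer: B,i,m,G,l,E,A

Derivation:
After op 1 (rotate(+1)): offset=1, physical=[A,B,C,D,E,F,G], logical=[B,C,D,E,F,G,A]
After op 2 (replace(1, 'i')): offset=1, physical=[A,B,i,D,E,F,G], logical=[B,i,D,E,F,G,A]
After op 3 (replace(4, 'l')): offset=1, physical=[A,B,i,D,E,l,G], logical=[B,i,D,E,l,G,A]
After op 4 (swap(3, 5)): offset=1, physical=[A,B,i,D,G,l,E], logical=[B,i,D,G,l,E,A]
After op 5 (rotate(+2)): offset=3, physical=[A,B,i,D,G,l,E], logical=[D,G,l,E,A,B,i]
After op 6 (rotate(+2)): offset=5, physical=[A,B,i,D,G,l,E], logical=[l,E,A,B,i,D,G]
After op 7 (rotate(+2)): offset=0, physical=[A,B,i,D,G,l,E], logical=[A,B,i,D,G,l,E]
After op 8 (rotate(+3)): offset=3, physical=[A,B,i,D,G,l,E], logical=[D,G,l,E,A,B,i]
After op 9 (replace(0, 'm')): offset=3, physical=[A,B,i,m,G,l,E], logical=[m,G,l,E,A,B,i]
After op 10 (rotate(-2)): offset=1, physical=[A,B,i,m,G,l,E], logical=[B,i,m,G,l,E,A]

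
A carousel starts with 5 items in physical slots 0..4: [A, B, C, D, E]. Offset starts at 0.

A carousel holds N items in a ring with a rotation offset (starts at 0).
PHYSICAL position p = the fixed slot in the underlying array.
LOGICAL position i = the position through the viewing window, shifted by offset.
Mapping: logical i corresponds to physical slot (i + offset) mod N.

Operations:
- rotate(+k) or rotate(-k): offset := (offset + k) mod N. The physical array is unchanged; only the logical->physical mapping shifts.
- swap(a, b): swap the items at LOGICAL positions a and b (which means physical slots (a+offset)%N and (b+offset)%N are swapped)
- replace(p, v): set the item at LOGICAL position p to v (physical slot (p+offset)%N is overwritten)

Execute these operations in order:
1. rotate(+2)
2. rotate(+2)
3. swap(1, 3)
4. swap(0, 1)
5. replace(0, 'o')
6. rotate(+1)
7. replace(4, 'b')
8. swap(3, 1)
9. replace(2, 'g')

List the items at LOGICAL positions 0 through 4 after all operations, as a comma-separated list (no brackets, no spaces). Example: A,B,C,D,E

Answer: E,D,g,B,b

Derivation:
After op 1 (rotate(+2)): offset=2, physical=[A,B,C,D,E], logical=[C,D,E,A,B]
After op 2 (rotate(+2)): offset=4, physical=[A,B,C,D,E], logical=[E,A,B,C,D]
After op 3 (swap(1, 3)): offset=4, physical=[C,B,A,D,E], logical=[E,C,B,A,D]
After op 4 (swap(0, 1)): offset=4, physical=[E,B,A,D,C], logical=[C,E,B,A,D]
After op 5 (replace(0, 'o')): offset=4, physical=[E,B,A,D,o], logical=[o,E,B,A,D]
After op 6 (rotate(+1)): offset=0, physical=[E,B,A,D,o], logical=[E,B,A,D,o]
After op 7 (replace(4, 'b')): offset=0, physical=[E,B,A,D,b], logical=[E,B,A,D,b]
After op 8 (swap(3, 1)): offset=0, physical=[E,D,A,B,b], logical=[E,D,A,B,b]
After op 9 (replace(2, 'g')): offset=0, physical=[E,D,g,B,b], logical=[E,D,g,B,b]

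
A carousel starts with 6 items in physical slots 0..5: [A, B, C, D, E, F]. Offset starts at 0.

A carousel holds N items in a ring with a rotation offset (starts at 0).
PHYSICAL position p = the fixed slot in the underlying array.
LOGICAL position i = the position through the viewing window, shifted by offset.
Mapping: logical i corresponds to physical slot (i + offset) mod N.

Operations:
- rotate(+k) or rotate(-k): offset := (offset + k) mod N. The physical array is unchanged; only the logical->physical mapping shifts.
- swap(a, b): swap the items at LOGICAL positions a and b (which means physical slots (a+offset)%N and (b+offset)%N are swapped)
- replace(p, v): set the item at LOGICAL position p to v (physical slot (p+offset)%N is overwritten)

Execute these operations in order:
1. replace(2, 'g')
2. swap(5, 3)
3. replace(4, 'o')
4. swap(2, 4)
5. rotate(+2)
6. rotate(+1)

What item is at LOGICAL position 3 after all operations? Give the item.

Answer: A

Derivation:
After op 1 (replace(2, 'g')): offset=0, physical=[A,B,g,D,E,F], logical=[A,B,g,D,E,F]
After op 2 (swap(5, 3)): offset=0, physical=[A,B,g,F,E,D], logical=[A,B,g,F,E,D]
After op 3 (replace(4, 'o')): offset=0, physical=[A,B,g,F,o,D], logical=[A,B,g,F,o,D]
After op 4 (swap(2, 4)): offset=0, physical=[A,B,o,F,g,D], logical=[A,B,o,F,g,D]
After op 5 (rotate(+2)): offset=2, physical=[A,B,o,F,g,D], logical=[o,F,g,D,A,B]
After op 6 (rotate(+1)): offset=3, physical=[A,B,o,F,g,D], logical=[F,g,D,A,B,o]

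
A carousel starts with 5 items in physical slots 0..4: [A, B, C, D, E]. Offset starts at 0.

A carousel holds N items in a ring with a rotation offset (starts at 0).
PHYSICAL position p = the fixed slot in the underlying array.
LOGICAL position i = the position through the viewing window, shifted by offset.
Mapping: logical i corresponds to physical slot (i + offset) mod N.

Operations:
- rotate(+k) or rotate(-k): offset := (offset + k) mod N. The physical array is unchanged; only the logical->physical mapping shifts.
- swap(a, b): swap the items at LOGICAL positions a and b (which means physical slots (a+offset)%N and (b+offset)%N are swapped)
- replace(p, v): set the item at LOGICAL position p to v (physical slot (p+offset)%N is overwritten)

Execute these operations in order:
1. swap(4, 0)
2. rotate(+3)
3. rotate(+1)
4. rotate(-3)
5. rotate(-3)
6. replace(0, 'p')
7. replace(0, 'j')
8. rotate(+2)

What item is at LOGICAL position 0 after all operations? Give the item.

After op 1 (swap(4, 0)): offset=0, physical=[E,B,C,D,A], logical=[E,B,C,D,A]
After op 2 (rotate(+3)): offset=3, physical=[E,B,C,D,A], logical=[D,A,E,B,C]
After op 3 (rotate(+1)): offset=4, physical=[E,B,C,D,A], logical=[A,E,B,C,D]
After op 4 (rotate(-3)): offset=1, physical=[E,B,C,D,A], logical=[B,C,D,A,E]
After op 5 (rotate(-3)): offset=3, physical=[E,B,C,D,A], logical=[D,A,E,B,C]
After op 6 (replace(0, 'p')): offset=3, physical=[E,B,C,p,A], logical=[p,A,E,B,C]
After op 7 (replace(0, 'j')): offset=3, physical=[E,B,C,j,A], logical=[j,A,E,B,C]
After op 8 (rotate(+2)): offset=0, physical=[E,B,C,j,A], logical=[E,B,C,j,A]

Answer: E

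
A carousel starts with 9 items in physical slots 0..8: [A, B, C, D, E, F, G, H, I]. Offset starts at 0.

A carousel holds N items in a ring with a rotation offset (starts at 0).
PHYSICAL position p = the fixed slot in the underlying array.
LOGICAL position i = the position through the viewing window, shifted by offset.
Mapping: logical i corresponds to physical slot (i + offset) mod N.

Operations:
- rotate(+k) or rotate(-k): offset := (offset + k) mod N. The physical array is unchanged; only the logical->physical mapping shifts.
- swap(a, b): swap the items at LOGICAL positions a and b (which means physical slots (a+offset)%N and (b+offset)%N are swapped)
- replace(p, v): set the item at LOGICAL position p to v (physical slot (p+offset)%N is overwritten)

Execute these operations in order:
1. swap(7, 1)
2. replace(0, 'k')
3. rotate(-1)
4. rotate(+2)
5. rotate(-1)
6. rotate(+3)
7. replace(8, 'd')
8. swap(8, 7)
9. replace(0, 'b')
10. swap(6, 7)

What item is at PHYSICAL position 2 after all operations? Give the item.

Answer: H

Derivation:
After op 1 (swap(7, 1)): offset=0, physical=[A,H,C,D,E,F,G,B,I], logical=[A,H,C,D,E,F,G,B,I]
After op 2 (replace(0, 'k')): offset=0, physical=[k,H,C,D,E,F,G,B,I], logical=[k,H,C,D,E,F,G,B,I]
After op 3 (rotate(-1)): offset=8, physical=[k,H,C,D,E,F,G,B,I], logical=[I,k,H,C,D,E,F,G,B]
After op 4 (rotate(+2)): offset=1, physical=[k,H,C,D,E,F,G,B,I], logical=[H,C,D,E,F,G,B,I,k]
After op 5 (rotate(-1)): offset=0, physical=[k,H,C,D,E,F,G,B,I], logical=[k,H,C,D,E,F,G,B,I]
After op 6 (rotate(+3)): offset=3, physical=[k,H,C,D,E,F,G,B,I], logical=[D,E,F,G,B,I,k,H,C]
After op 7 (replace(8, 'd')): offset=3, physical=[k,H,d,D,E,F,G,B,I], logical=[D,E,F,G,B,I,k,H,d]
After op 8 (swap(8, 7)): offset=3, physical=[k,d,H,D,E,F,G,B,I], logical=[D,E,F,G,B,I,k,d,H]
After op 9 (replace(0, 'b')): offset=3, physical=[k,d,H,b,E,F,G,B,I], logical=[b,E,F,G,B,I,k,d,H]
After op 10 (swap(6, 7)): offset=3, physical=[d,k,H,b,E,F,G,B,I], logical=[b,E,F,G,B,I,d,k,H]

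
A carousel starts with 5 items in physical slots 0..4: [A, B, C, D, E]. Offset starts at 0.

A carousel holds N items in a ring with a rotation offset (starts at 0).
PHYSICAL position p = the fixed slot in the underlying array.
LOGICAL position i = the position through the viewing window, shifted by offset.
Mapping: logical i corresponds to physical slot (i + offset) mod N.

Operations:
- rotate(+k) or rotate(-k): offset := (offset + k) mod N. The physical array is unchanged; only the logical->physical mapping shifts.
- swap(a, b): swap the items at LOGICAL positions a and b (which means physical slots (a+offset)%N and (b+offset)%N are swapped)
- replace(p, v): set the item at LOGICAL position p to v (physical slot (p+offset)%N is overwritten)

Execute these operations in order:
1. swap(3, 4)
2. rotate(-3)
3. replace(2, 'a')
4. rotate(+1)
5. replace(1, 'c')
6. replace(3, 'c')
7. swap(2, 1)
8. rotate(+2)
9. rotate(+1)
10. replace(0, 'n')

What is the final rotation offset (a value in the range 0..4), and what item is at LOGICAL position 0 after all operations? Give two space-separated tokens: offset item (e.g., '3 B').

After op 1 (swap(3, 4)): offset=0, physical=[A,B,C,E,D], logical=[A,B,C,E,D]
After op 2 (rotate(-3)): offset=2, physical=[A,B,C,E,D], logical=[C,E,D,A,B]
After op 3 (replace(2, 'a')): offset=2, physical=[A,B,C,E,a], logical=[C,E,a,A,B]
After op 4 (rotate(+1)): offset=3, physical=[A,B,C,E,a], logical=[E,a,A,B,C]
After op 5 (replace(1, 'c')): offset=3, physical=[A,B,C,E,c], logical=[E,c,A,B,C]
After op 6 (replace(3, 'c')): offset=3, physical=[A,c,C,E,c], logical=[E,c,A,c,C]
After op 7 (swap(2, 1)): offset=3, physical=[c,c,C,E,A], logical=[E,A,c,c,C]
After op 8 (rotate(+2)): offset=0, physical=[c,c,C,E,A], logical=[c,c,C,E,A]
After op 9 (rotate(+1)): offset=1, physical=[c,c,C,E,A], logical=[c,C,E,A,c]
After op 10 (replace(0, 'n')): offset=1, physical=[c,n,C,E,A], logical=[n,C,E,A,c]

Answer: 1 n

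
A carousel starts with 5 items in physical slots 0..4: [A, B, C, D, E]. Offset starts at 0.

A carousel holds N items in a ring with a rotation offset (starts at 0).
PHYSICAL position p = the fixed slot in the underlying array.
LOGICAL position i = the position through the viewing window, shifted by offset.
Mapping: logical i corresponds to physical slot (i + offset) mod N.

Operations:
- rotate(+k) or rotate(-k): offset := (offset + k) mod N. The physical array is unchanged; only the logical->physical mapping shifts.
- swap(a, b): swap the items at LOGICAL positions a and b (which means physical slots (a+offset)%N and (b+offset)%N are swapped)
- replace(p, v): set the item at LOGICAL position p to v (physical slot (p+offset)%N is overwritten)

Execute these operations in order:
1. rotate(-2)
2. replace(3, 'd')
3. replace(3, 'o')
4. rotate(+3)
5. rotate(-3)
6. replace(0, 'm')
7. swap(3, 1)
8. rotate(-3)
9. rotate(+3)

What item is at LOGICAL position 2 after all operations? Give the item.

After op 1 (rotate(-2)): offset=3, physical=[A,B,C,D,E], logical=[D,E,A,B,C]
After op 2 (replace(3, 'd')): offset=3, physical=[A,d,C,D,E], logical=[D,E,A,d,C]
After op 3 (replace(3, 'o')): offset=3, physical=[A,o,C,D,E], logical=[D,E,A,o,C]
After op 4 (rotate(+3)): offset=1, physical=[A,o,C,D,E], logical=[o,C,D,E,A]
After op 5 (rotate(-3)): offset=3, physical=[A,o,C,D,E], logical=[D,E,A,o,C]
After op 6 (replace(0, 'm')): offset=3, physical=[A,o,C,m,E], logical=[m,E,A,o,C]
After op 7 (swap(3, 1)): offset=3, physical=[A,E,C,m,o], logical=[m,o,A,E,C]
After op 8 (rotate(-3)): offset=0, physical=[A,E,C,m,o], logical=[A,E,C,m,o]
After op 9 (rotate(+3)): offset=3, physical=[A,E,C,m,o], logical=[m,o,A,E,C]

Answer: A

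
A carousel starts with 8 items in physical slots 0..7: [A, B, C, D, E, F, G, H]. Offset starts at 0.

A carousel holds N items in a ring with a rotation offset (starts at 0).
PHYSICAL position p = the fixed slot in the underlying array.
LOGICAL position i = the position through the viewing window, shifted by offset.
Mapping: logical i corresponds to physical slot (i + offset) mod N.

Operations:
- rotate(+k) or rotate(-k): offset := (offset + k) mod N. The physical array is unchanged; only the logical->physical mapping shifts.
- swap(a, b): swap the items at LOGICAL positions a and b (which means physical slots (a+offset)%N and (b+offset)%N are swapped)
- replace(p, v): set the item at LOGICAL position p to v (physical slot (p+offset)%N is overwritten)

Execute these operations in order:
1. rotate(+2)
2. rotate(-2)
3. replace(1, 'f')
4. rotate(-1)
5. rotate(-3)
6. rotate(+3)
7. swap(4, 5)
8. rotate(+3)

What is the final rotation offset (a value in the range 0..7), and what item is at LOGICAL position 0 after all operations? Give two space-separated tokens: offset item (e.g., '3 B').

Answer: 2 C

Derivation:
After op 1 (rotate(+2)): offset=2, physical=[A,B,C,D,E,F,G,H], logical=[C,D,E,F,G,H,A,B]
After op 2 (rotate(-2)): offset=0, physical=[A,B,C,D,E,F,G,H], logical=[A,B,C,D,E,F,G,H]
After op 3 (replace(1, 'f')): offset=0, physical=[A,f,C,D,E,F,G,H], logical=[A,f,C,D,E,F,G,H]
After op 4 (rotate(-1)): offset=7, physical=[A,f,C,D,E,F,G,H], logical=[H,A,f,C,D,E,F,G]
After op 5 (rotate(-3)): offset=4, physical=[A,f,C,D,E,F,G,H], logical=[E,F,G,H,A,f,C,D]
After op 6 (rotate(+3)): offset=7, physical=[A,f,C,D,E,F,G,H], logical=[H,A,f,C,D,E,F,G]
After op 7 (swap(4, 5)): offset=7, physical=[A,f,C,E,D,F,G,H], logical=[H,A,f,C,E,D,F,G]
After op 8 (rotate(+3)): offset=2, physical=[A,f,C,E,D,F,G,H], logical=[C,E,D,F,G,H,A,f]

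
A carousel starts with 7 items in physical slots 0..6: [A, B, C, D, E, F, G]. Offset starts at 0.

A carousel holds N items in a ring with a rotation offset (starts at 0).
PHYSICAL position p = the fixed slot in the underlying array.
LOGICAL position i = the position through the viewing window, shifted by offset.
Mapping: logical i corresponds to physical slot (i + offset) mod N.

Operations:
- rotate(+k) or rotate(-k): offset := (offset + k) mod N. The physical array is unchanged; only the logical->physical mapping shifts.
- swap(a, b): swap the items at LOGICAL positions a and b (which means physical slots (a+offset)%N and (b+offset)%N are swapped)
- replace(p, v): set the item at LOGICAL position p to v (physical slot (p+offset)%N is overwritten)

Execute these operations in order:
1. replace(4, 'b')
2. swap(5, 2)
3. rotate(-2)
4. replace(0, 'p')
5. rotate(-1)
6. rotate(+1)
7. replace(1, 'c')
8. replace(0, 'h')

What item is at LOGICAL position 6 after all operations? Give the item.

Answer: b

Derivation:
After op 1 (replace(4, 'b')): offset=0, physical=[A,B,C,D,b,F,G], logical=[A,B,C,D,b,F,G]
After op 2 (swap(5, 2)): offset=0, physical=[A,B,F,D,b,C,G], logical=[A,B,F,D,b,C,G]
After op 3 (rotate(-2)): offset=5, physical=[A,B,F,D,b,C,G], logical=[C,G,A,B,F,D,b]
After op 4 (replace(0, 'p')): offset=5, physical=[A,B,F,D,b,p,G], logical=[p,G,A,B,F,D,b]
After op 5 (rotate(-1)): offset=4, physical=[A,B,F,D,b,p,G], logical=[b,p,G,A,B,F,D]
After op 6 (rotate(+1)): offset=5, physical=[A,B,F,D,b,p,G], logical=[p,G,A,B,F,D,b]
After op 7 (replace(1, 'c')): offset=5, physical=[A,B,F,D,b,p,c], logical=[p,c,A,B,F,D,b]
After op 8 (replace(0, 'h')): offset=5, physical=[A,B,F,D,b,h,c], logical=[h,c,A,B,F,D,b]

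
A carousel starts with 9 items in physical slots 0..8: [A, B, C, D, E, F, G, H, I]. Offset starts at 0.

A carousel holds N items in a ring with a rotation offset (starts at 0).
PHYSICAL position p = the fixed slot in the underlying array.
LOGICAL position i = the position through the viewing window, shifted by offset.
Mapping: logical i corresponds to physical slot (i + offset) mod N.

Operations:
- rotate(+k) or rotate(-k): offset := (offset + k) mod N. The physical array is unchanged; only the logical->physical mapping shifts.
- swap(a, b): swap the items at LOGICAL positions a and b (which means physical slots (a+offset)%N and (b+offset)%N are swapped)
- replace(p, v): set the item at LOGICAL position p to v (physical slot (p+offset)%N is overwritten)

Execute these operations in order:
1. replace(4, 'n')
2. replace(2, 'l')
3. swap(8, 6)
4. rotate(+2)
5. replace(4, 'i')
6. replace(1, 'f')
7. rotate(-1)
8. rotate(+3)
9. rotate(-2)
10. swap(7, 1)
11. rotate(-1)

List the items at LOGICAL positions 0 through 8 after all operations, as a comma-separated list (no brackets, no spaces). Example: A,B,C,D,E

After op 1 (replace(4, 'n')): offset=0, physical=[A,B,C,D,n,F,G,H,I], logical=[A,B,C,D,n,F,G,H,I]
After op 2 (replace(2, 'l')): offset=0, physical=[A,B,l,D,n,F,G,H,I], logical=[A,B,l,D,n,F,G,H,I]
After op 3 (swap(8, 6)): offset=0, physical=[A,B,l,D,n,F,I,H,G], logical=[A,B,l,D,n,F,I,H,G]
After op 4 (rotate(+2)): offset=2, physical=[A,B,l,D,n,F,I,H,G], logical=[l,D,n,F,I,H,G,A,B]
After op 5 (replace(4, 'i')): offset=2, physical=[A,B,l,D,n,F,i,H,G], logical=[l,D,n,F,i,H,G,A,B]
After op 6 (replace(1, 'f')): offset=2, physical=[A,B,l,f,n,F,i,H,G], logical=[l,f,n,F,i,H,G,A,B]
After op 7 (rotate(-1)): offset=1, physical=[A,B,l,f,n,F,i,H,G], logical=[B,l,f,n,F,i,H,G,A]
After op 8 (rotate(+3)): offset=4, physical=[A,B,l,f,n,F,i,H,G], logical=[n,F,i,H,G,A,B,l,f]
After op 9 (rotate(-2)): offset=2, physical=[A,B,l,f,n,F,i,H,G], logical=[l,f,n,F,i,H,G,A,B]
After op 10 (swap(7, 1)): offset=2, physical=[f,B,l,A,n,F,i,H,G], logical=[l,A,n,F,i,H,G,f,B]
After op 11 (rotate(-1)): offset=1, physical=[f,B,l,A,n,F,i,H,G], logical=[B,l,A,n,F,i,H,G,f]

Answer: B,l,A,n,F,i,H,G,f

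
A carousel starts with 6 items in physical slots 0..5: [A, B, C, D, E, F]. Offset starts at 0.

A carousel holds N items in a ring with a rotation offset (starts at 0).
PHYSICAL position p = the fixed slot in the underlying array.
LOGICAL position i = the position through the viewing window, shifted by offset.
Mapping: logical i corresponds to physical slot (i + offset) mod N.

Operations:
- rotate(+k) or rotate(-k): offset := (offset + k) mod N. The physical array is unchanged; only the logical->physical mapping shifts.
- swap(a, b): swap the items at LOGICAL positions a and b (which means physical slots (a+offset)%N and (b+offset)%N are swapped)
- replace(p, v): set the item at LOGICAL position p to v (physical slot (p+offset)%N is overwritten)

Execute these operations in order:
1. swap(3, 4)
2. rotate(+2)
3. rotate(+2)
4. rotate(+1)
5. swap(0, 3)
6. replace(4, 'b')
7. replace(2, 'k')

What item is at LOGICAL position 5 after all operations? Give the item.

After op 1 (swap(3, 4)): offset=0, physical=[A,B,C,E,D,F], logical=[A,B,C,E,D,F]
After op 2 (rotate(+2)): offset=2, physical=[A,B,C,E,D,F], logical=[C,E,D,F,A,B]
After op 3 (rotate(+2)): offset=4, physical=[A,B,C,E,D,F], logical=[D,F,A,B,C,E]
After op 4 (rotate(+1)): offset=5, physical=[A,B,C,E,D,F], logical=[F,A,B,C,E,D]
After op 5 (swap(0, 3)): offset=5, physical=[A,B,F,E,D,C], logical=[C,A,B,F,E,D]
After op 6 (replace(4, 'b')): offset=5, physical=[A,B,F,b,D,C], logical=[C,A,B,F,b,D]
After op 7 (replace(2, 'k')): offset=5, physical=[A,k,F,b,D,C], logical=[C,A,k,F,b,D]

Answer: D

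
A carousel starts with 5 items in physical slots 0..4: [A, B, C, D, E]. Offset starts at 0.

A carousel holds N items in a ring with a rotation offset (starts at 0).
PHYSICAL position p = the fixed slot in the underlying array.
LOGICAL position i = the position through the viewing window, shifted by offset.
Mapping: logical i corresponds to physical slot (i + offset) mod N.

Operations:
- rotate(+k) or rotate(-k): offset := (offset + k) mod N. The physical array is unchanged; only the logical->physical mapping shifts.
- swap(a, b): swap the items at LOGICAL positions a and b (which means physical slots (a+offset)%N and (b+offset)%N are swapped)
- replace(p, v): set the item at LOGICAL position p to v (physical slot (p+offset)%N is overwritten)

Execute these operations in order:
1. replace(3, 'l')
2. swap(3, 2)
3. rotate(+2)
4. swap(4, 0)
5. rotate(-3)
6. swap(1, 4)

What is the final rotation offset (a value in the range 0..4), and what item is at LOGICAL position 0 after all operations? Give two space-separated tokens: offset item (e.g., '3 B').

After op 1 (replace(3, 'l')): offset=0, physical=[A,B,C,l,E], logical=[A,B,C,l,E]
After op 2 (swap(3, 2)): offset=0, physical=[A,B,l,C,E], logical=[A,B,l,C,E]
After op 3 (rotate(+2)): offset=2, physical=[A,B,l,C,E], logical=[l,C,E,A,B]
After op 4 (swap(4, 0)): offset=2, physical=[A,l,B,C,E], logical=[B,C,E,A,l]
After op 5 (rotate(-3)): offset=4, physical=[A,l,B,C,E], logical=[E,A,l,B,C]
After op 6 (swap(1, 4)): offset=4, physical=[C,l,B,A,E], logical=[E,C,l,B,A]

Answer: 4 E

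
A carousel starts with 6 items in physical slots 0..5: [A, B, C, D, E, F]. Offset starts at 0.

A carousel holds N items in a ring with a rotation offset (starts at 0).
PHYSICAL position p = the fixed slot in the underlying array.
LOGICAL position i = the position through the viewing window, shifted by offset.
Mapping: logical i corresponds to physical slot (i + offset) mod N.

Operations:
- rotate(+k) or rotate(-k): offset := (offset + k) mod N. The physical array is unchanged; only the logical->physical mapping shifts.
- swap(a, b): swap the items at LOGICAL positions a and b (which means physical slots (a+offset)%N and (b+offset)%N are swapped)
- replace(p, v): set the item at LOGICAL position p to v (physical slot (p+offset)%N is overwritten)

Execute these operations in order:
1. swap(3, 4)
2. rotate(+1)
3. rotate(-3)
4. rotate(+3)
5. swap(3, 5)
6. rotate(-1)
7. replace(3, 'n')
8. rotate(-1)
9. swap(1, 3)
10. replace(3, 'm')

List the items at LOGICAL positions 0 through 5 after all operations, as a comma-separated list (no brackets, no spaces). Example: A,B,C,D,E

Answer: F,C,B,m,n,A

Derivation:
After op 1 (swap(3, 4)): offset=0, physical=[A,B,C,E,D,F], logical=[A,B,C,E,D,F]
After op 2 (rotate(+1)): offset=1, physical=[A,B,C,E,D,F], logical=[B,C,E,D,F,A]
After op 3 (rotate(-3)): offset=4, physical=[A,B,C,E,D,F], logical=[D,F,A,B,C,E]
After op 4 (rotate(+3)): offset=1, physical=[A,B,C,E,D,F], logical=[B,C,E,D,F,A]
After op 5 (swap(3, 5)): offset=1, physical=[D,B,C,E,A,F], logical=[B,C,E,A,F,D]
After op 6 (rotate(-1)): offset=0, physical=[D,B,C,E,A,F], logical=[D,B,C,E,A,F]
After op 7 (replace(3, 'n')): offset=0, physical=[D,B,C,n,A,F], logical=[D,B,C,n,A,F]
After op 8 (rotate(-1)): offset=5, physical=[D,B,C,n,A,F], logical=[F,D,B,C,n,A]
After op 9 (swap(1, 3)): offset=5, physical=[C,B,D,n,A,F], logical=[F,C,B,D,n,A]
After op 10 (replace(3, 'm')): offset=5, physical=[C,B,m,n,A,F], logical=[F,C,B,m,n,A]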